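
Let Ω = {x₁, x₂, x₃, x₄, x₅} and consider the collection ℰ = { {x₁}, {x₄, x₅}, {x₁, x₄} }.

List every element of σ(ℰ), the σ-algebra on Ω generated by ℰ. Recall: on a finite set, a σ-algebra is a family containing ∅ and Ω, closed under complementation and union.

|σ(ℰ)| = 16.  σ(ℰ) = { ∅, {x₁}, {x₄}, {x₅}, {x₁, x₄}, {x₁, x₅}, {x₂, x₃}, {x₄, x₅}, {x₁, x₂, x₃}, {x₁, x₄, x₅}, {x₂, x₃, x₄}, {x₂, x₃, x₅}, {x₁, x₂, x₃, x₄}, {x₁, x₂, x₃, x₅}, {x₂, x₃, x₄, x₅}, Ω }

Check:
Begin from { ∅, {x₁}, {x₁, x₄}, {x₄, x₅}, Ω } (that is, ℰ plus ∅ and Ω).
Iteration 1. New:
  {x₁, x₂, x₃}  = {x₄, x₅}ᶜ
  {x₁, x₄, x₅}  = {x₄, x₅} ∪ {x₁, x₄}
  {x₂, x₃, x₅}  = {x₁, x₄}ᶜ
  {x₂, x₃, x₄, x₅}  = {x₁}ᶜ
  [9 total]
Iteration 2: +3 →
  {x₂, x₃}  = {x₁, x₄, x₅}ᶜ
  {x₁, x₂, x₃, x₄}  = {x₁, x₂, x₃} ∪ {x₁, x₄}
  {x₁, x₂, x₃, x₅}  = {x₁, x₂, x₃} ∪ {x₂, x₃, x₅}
  [12 total]
Iteration 3: 2 new —
  {x₄}  = {x₁, x₂, x₃, x₅}ᶜ
  {x₅}  = {x₁, x₂, x₃, x₄}ᶜ
  [14 total]
Iteration 4. New:
  {x₁, x₅}  = {x₅} ∪ {x₁}
  {x₂, x₃, x₄}  = {x₂, x₃} ∪ {x₄}
  [16 total]
After Iteration 5 the family is unchanged; done.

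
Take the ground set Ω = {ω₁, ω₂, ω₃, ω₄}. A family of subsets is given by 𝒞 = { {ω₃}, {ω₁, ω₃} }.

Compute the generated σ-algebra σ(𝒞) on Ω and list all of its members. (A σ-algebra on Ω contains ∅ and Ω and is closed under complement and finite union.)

Start: 𝒞 ∪ {∅, Ω} = { {}, {ω₃}, {ω₁, ω₃}, Ω }.
Step 1: +2 →
  {ω₂, ω₄}  = ᶜ of {ω₁, ω₃}
  {ω₁, ω₂, ω₄}  = ᶜ of {ω₃}
  [6 total]
Step 2 (1 new):
  {ω₂, ω₃, ω₄}  = {ω₃} ∪ {ω₂, ω₄}
  [7 total]
Step 3. New:
  {ω₁}  = ᶜ of {ω₂, ω₃, ω₄}
  [8 total]
Step 4: no new sets; the family is a σ-algebra.

Hence σ(𝒞) has 8 members: { {}, {ω₁}, {ω₃}, {ω₁, ω₃}, {ω₂, ω₄}, {ω₁, ω₂, ω₄}, {ω₂, ω₃, ω₄}, Ω }.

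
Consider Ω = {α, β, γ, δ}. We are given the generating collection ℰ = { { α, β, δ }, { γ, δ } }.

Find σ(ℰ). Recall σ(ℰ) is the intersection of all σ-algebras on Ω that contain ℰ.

σ(ℰ) = { {  }, { γ }, { δ }, { α, β }, { γ, δ }, { α, β, γ }, { α, β, δ }, Ω }

Trace:
Start: ℰ ∪ {∅, Ω} = { {  }, { γ, δ }, { α, β, δ }, Ω }.
Iteration 1 adds 2:
  { γ }  = ᶜ of { α, β, δ }
  { α, β }  = ᶜ of { γ, δ }
  |family| = 6
Iteration 2 (1 new):
  { α, β, γ }  = { γ } ∪ { α, β }
  |family| = 7
Iteration 3 (1 new):
  { δ }  = ᶜ of { α, β, γ }
  |family| = 8
After Iteration 4 the family is unchanged; done.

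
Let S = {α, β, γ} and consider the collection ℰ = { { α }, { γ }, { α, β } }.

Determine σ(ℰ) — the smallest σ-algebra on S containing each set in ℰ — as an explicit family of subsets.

|σ(ℰ)| = 8.  σ(ℰ) = { {}, { α }, { β }, { γ }, { α, β }, { α, γ }, { β, γ }, S }

Derivation:
Start: ℰ ∪ {∅, S} = { {}, { α }, { γ }, { α, β }, S }.
Step 1: +2 →
  { α, γ }  = { γ } ∪ { α }
  { β, γ }  = ᶜ of { α }
  (now 7)
Step 2 (1 new):
  { β }  = ᶜ of { α, γ }
  (now 8)
Step 3: already closed under ᶜ and ∪.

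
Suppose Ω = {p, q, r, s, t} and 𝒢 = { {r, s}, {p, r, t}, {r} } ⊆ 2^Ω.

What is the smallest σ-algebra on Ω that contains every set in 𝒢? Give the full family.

σ(𝒢) (16 sets): { {}, {q}, {r}, {s}, {p, t}, {q, r}, {q, s}, {r, s}, {p, q, t}, {p, r, t}, {p, s, t}, {q, r, s}, {p, q, r, t}, {p, q, s, t}, {p, r, s, t}, Ω }

Check:
Begin from { {}, {r}, {r, s}, {p, r, t}, Ω } (that is, 𝒢 plus ∅ and Ω).
Iteration 1: 4 new —
  {q, s}  = ᶜ of {p, r, t}
  {p, q, t}  = ᶜ of {r, s}
  {p, q, s, t}  = ᶜ of {r}
  {p, r, s, t}  = {r, s} ∪ {p, r, t}
  [9 total]
Iteration 2: 3 new —
  {q}  = ᶜ of {p, r, s, t}
  {q, r, s}  = {r, s} ∪ {q, s}
  {p, q, r, t}  = {p, r, t} ∪ {p, q, t}
  [12 total]
Iteration 3. New:
  {s}  = ᶜ of {p, q, r, t}
  {p, t}  = ᶜ of {q, r, s}
  {q, r}  = {r} ∪ {q}
  [15 total]
Iteration 4 (1 new):
  {p, s, t}  = ᶜ of {q, r}
  [16 total]
Iteration 5: no new sets; the family is a σ-algebra.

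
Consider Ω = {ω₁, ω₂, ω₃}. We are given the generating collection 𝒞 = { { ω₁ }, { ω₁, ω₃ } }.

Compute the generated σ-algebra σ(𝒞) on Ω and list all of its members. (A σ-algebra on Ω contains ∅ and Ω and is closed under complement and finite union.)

Begin from { {}, { ω₁ }, { ω₁, ω₃ }, Ω } (that is, 𝒞 plus ∅ and Ω).
Step 1: +2 →
  { ω₂ }  = { ω₁, ω₃ }ᶜ
  { ω₂, ω₃ }  = { ω₁ }ᶜ
Step 2. New:
  { ω₁, ω₂ }  = { ω₂ } ∪ { ω₁ }
Step 3 (1 new):
  { ω₃ }  = { ω₁, ω₂ }ᶜ
Step 4: no new sets; the family is a σ-algebra.

σ(𝒞) = { {}, { ω₁ }, { ω₂ }, { ω₃ }, { ω₁, ω₂ }, { ω₁, ω₃ }, { ω₂, ω₃ }, Ω }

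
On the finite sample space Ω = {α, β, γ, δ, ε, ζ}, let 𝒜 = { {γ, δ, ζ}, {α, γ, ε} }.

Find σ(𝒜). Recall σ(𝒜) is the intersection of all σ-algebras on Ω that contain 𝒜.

Answer: σ(𝒜) = { {}, {β}, {γ}, {α, ε}, {β, γ}, {δ, ζ}, {α, β, ε}, {α, γ, ε}, {β, δ, ζ}, {γ, δ, ζ}, {α, β, γ, ε}, {α, δ, ε, ζ}, {β, γ, δ, ζ}, {α, β, δ, ε, ζ}, {α, γ, δ, ε, ζ}, Ω }

Check:
Start: 𝒜 ∪ {∅, Ω} = { {}, {α, γ, ε}, {γ, δ, ζ}, Ω }.
Round 1. New:
  {α, β, ε}  = {γ, δ, ζ}ᶜ
  {β, δ, ζ}  = {α, γ, ε}ᶜ
  {α, γ, δ, ε, ζ}  = {α, γ, ε} ∪ {γ, δ, ζ}
  |family| = 7
Round 2: +4 →
  {β}  = {α, γ, δ, ε, ζ}ᶜ
  {α, β, γ, ε}  = {α, β, ε} ∪ {α, γ, ε}
  {β, γ, δ, ζ}  = {β, δ, ζ} ∪ {γ, δ, ζ}
  {α, β, δ, ε, ζ}  = {β, δ, ζ} ∪ {α, β, ε}
  |family| = 11
Round 3 adds 3:
  {γ}  = {α, β, δ, ε, ζ}ᶜ
  {α, ε}  = {β, γ, δ, ζ}ᶜ
  {δ, ζ}  = {α, β, γ, ε}ᶜ
  |family| = 14
Round 4 adds 2:
  {β, γ}  = {γ} ∪ {β}
  {α, δ, ε, ζ}  = {α, ε} ∪ {δ, ζ}
  |family| = 16
Round 5: closed — nothing new.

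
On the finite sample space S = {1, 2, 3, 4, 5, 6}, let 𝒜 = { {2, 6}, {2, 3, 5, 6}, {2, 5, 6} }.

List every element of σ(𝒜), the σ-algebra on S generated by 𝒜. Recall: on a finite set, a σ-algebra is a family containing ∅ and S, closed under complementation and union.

|σ(𝒜)| = 16.  σ(𝒜) = { {}, {3}, {5}, {1, 4}, {2, 6}, {3, 5}, {1, 3, 4}, {1, 4, 5}, {2, 3, 6}, {2, 5, 6}, {1, 2, 4, 6}, {1, 3, 4, 5}, {2, 3, 5, 6}, {1, 2, 3, 4, 6}, {1, 2, 4, 5, 6}, S }

Derivation:
Begin from { {}, {2, 6}, {2, 5, 6}, {2, 3, 5, 6}, S } (that is, 𝒜 plus ∅ and S).
Round 1: 3 new —
  {1, 4}  = S∖{2, 3, 5, 6}
  {1, 3, 4}  = S∖{2, 5, 6}
  {1, 3, 4, 5}  = S∖{2, 6}
  (now 8)
Round 2: 3 new —
  {1, 2, 4, 6}  = {2, 6} ∪ {1, 4}
  {1, 2, 3, 4, 6}  = {2, 6} ∪ {1, 3, 4}
  {1, 2, 4, 5, 6}  = {2, 5, 6} ∪ {1, 4}
  (now 11)
Round 3 adds 3:
  {3}  = S∖{1, 2, 4, 5, 6}
  {5}  = S∖{1, 2, 3, 4, 6}
  {3, 5}  = S∖{1, 2, 4, 6}
  (now 14)
Round 4 (2 new):
  {1, 4, 5}  = {1, 4} ∪ {5}
  {2, 3, 6}  = {3} ∪ {2, 6}
  (now 16)
Round 5: no new sets; the family is a σ-algebra.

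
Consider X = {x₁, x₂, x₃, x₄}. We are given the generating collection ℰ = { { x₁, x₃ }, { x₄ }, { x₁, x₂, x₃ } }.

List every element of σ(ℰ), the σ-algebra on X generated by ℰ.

σ(ℰ) = { {  }, { x₂ }, { x₄ }, { x₁, x₃ }, { x₂, x₄ }, { x₁, x₂, x₃ }, { x₁, x₃, x₄ }, X }

Working:
Initial family (5 sets): { {  }, { x₄ }, { x₁, x₃ }, { x₁, x₂, x₃ }, X }.
Iteration 1. New:
  { x₂, x₄ }  = ᶜ of { x₁, x₃ }
  { x₁, x₃, x₄ }  = { x₁, x₃ } ∪ { x₄ }
  (now 7)
Iteration 2 adds 1:
  { x₂ }  = ᶜ of { x₁, x₃, x₄ }
  (now 8)
Iteration 3: no new sets; the family is a σ-algebra.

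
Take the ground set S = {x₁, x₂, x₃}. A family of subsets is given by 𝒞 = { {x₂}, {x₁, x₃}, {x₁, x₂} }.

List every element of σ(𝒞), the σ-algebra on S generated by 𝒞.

Take S₀ = 𝒞 ∪ {∅, S} = { {}, {x₂}, {x₁, x₂}, {x₁, x₃}, S }.
Step 1. New:
  {x₃}  = complement {x₁, x₂}
  |family| = 6
Step 2 (1 new):
  {x₂, x₃}  = {x₃} ∪ {x₂}
  |family| = 7
Step 3. New:
  {x₁}  = complement {x₂, x₃}
  |family| = 8
Step 4: already closed under ᶜ and ∪.

σ(𝒞) = { {}, {x₁}, {x₂}, {x₃}, {x₁, x₂}, {x₁, x₃}, {x₂, x₃}, S }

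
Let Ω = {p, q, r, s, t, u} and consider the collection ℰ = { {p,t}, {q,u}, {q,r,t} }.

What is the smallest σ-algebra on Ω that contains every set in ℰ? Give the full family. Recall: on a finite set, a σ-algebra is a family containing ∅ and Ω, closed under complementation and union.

σ(ℰ) (64 sets): { {}, {p}, {q}, {r}, {s}, {t}, {u}, {p,q}, {p,r}, {p,s}, {p,t}, {p,u}, {q,r}, {q,s}, {q,t}, {q,u}, {r,s}, {r,t}, {r,u}, {s,t}, {s,u}, {t,u}, {p,q,r}, {p,q,s}, {p,q,t}, {p,q,u}, {p,r,s}, {p,r,t}, {p,r,u}, {p,s,t}, {p,s,u}, {p,t,u}, {q,r,s}, {q,r,t}, {q,r,u}, {q,s,t}, {q,s,u}, {q,t,u}, {r,s,t}, {r,s,u}, {r,t,u}, {s,t,u}, {p,q,r,s}, {p,q,r,t}, {p,q,r,u}, {p,q,s,t}, {p,q,s,u}, {p,q,t,u}, {p,r,s,t}, {p,r,s,u}, {p,r,t,u}, {p,s,t,u}, {q,r,s,t}, {q,r,s,u}, {q,r,t,u}, {q,s,t,u}, {r,s,t,u}, {p,q,r,s,t}, {p,q,r,s,u}, {p,q,r,t,u}, {p,q,s,t,u}, {p,r,s,t,u}, {q,r,s,t,u}, Ω }

Check:
Start: ℰ ∪ {∅, Ω} = { {}, {p,t}, {q,u}, {q,r,t}, Ω }.
Pass 1 (6 new):
  {p,s,u}  = Ω∖{q,r,t}
  {p,q,r,t}  = {q,r,t} ∪ {p,t}
  {p,q,t,u}  = {p,t} ∪ {q,u}
  {p,r,s,t}  = Ω∖{q,u}
  {q,r,s,u}  = Ω∖{p,t}
  {q,r,t,u}  = {q,r,t} ∪ {q,u}
  [11 total]
Pass 2: 11 new —
  {p,s}  = Ω∖{q,r,t,u}
  {r,s}  = Ω∖{p,q,t,u}
  {s,u}  = Ω∖{p,q,r,t}
  {p,q,s,u}  = {q,u} ∪ {p,s,u}
  {p,s,t,u}  = {p,s,u} ∪ {p,t}
  {p,q,r,s,t}  = {q,r,t} ∪ {p,r,s,t}
  {p,q,r,s,u}  = {p,s,u} ∪ {q,r,s,u}
  {p,q,r,t,u}  = {q,u} ∪ {p,q,r,t}
  {p,q,s,t,u}  = {p,s,u} ∪ {p,q,t,u}
  {p,r,s,t,u}  = {p,s,u} ∪ {p,r,s,t}
  {q,r,s,t,u}  = {q,r,t} ∪ {q,r,s,u}
  [22 total]
Pass 3. New:
  {p}  = Ω∖{q,r,s,t,u}
  {q}  = Ω∖{p,r,s,t,u}
  {r}  = Ω∖{p,q,s,t,u}
  {s}  = Ω∖{p,q,r,t,u}
  {t}  = Ω∖{p,q,r,s,u}
  {u}  = Ω∖{p,q,r,s,t}
  {q,r}  = Ω∖{p,s,t,u}
  {r,t}  = Ω∖{p,q,s,u}
  {p,r,s}  = {r,s} ∪ {p,s}
  {p,s,t}  = {p,s} ∪ {p,t}
  {q,s,u}  = {s,u} ∪ {q,u}
  {r,s,u}  = {r,s} ∪ {s,u}
  {p,r,s,u}  = {r,s} ∪ {p,s,u}
  {q,r,s,t}  = {r,s} ∪ {q,r,t}
  [36 total]
Pass 4: +24 →
  {p,q}  = {p} ∪ {q}
  {p,r}  = {p} ∪ {r}
  {p,u}  = Ω∖{q,r,s,t}
  {q,s}  = {q} ∪ {s}
  {q,t}  = Ω∖{p,r,s,u}
  {r,u}  = {u} ∪ {r}
  {s,t}  = {t} ∪ {s}
  {t,u}  = {u} ∪ {t}
  {p,q,r}  = {p} ∪ {q,r}
  {p,q,s}  = {q} ∪ {p,s}
  {p,q,t}  = Ω∖{r,s,u}
  {p,q,u}  = {p} ∪ {q,u}
  {p,r,t}  = Ω∖{q,s,u}
  {p,t,u}  = {u} ∪ {p,t}
  {q,r,s}  = {r,s} ∪ {q}
  {q,r,u}  = Ω∖{p,s,t}
  {q,t,u}  = Ω∖{p,r,s}
  {r,s,t}  = {r,s} ∪ {t}
  {r,t,u}  = {u} ∪ {r,t}
  {s,t,u}  = {t} ∪ {s,u}
  {p,q,r,s}  = {q} ∪ {p,r,s}
  {p,q,s,t}  = {p,s,t} ∪ {q}
  {q,s,t,u}  = {q,s,u} ∪ {t}
  {r,s,t,u}  = {t} ∪ {r,s,u}
  [60 total]
Pass 5: 4 new —
  {p,r,u}  = {p,u} ∪ {p,r}
  {q,s,t}  = {q,t} ∪ {s,t}
  {p,q,r,u}  = Ω∖{s,t}
  {p,r,t,u}  = Ω∖{q,s}
  [64 total]
Pass 6: no new sets; the family is a σ-algebra.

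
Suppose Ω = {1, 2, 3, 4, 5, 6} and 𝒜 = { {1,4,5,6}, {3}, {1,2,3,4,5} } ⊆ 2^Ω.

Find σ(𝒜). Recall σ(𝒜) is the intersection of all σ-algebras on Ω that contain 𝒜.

Start: 𝒜 ∪ {∅, Ω} = { ∅, {3}, {1,4,5,6}, {1,2,3,4,5}, Ω }.
Step 1: +4 →
  {6}  = ᶜ of {1,2,3,4,5}
  {2,3}  = ᶜ of {1,4,5,6}
  {1,2,4,5,6}  = ᶜ of {3}
  {1,3,4,5,6}  = {3} ∪ {1,4,5,6}
  (now 9)
Step 2: +3 →
  {2}  = ᶜ of {1,3,4,5,6}
  {3,6}  = {6} ∪ {3}
  {2,3,6}  = {6} ∪ {2,3}
  (now 12)
Step 3. New:
  {2,6}  = {2} ∪ {6}
  {1,4,5}  = ᶜ of {2,3,6}
  {1,2,4,5}  = ᶜ of {3,6}
  (now 15)
Step 4: +1 →
  {1,3,4,5}  = ᶜ of {2,6}
  (now 16)
Step 5: already closed under ᶜ and ∪.

|σ(𝒜)| = 16.  σ(𝒜) = { ∅, {2}, {3}, {6}, {2,3}, {2,6}, {3,6}, {1,4,5}, {2,3,6}, {1,2,4,5}, {1,3,4,5}, {1,4,5,6}, {1,2,3,4,5}, {1,2,4,5,6}, {1,3,4,5,6}, Ω }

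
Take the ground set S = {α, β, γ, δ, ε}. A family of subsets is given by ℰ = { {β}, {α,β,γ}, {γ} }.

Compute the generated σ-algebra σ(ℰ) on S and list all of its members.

|σ(ℰ)| = 16.  σ(ℰ) = { {}, {α}, {β}, {γ}, {α,β}, {α,γ}, {β,γ}, {δ,ε}, {α,β,γ}, {α,δ,ε}, {β,δ,ε}, {γ,δ,ε}, {α,β,δ,ε}, {α,γ,δ,ε}, {β,γ,δ,ε}, S }

Working:
Initial family (5 sets): { {}, {β}, {γ}, {α,β,γ}, S }.
Step 1. New:
  {β,γ}  = {γ} ∪ {β}
  {δ,ε}  = {α,β,γ}ᶜ
  {α,β,δ,ε}  = {γ}ᶜ
  {α,γ,δ,ε}  = {β}ᶜ
  (now 9)
Step 2 adds 4:
  {α,δ,ε}  = {β,γ}ᶜ
  {β,δ,ε}  = {β} ∪ {δ,ε}
  {γ,δ,ε}  = {δ,ε} ∪ {γ}
  {β,γ,δ,ε}  = {δ,ε} ∪ {β,γ}
  (now 13)
Step 3 adds 3:
  {α}  = {β,γ,δ,ε}ᶜ
  {α,β}  = {γ,δ,ε}ᶜ
  {α,γ}  = {β,δ,ε}ᶜ
  (now 16)
Step 4: closed — nothing new.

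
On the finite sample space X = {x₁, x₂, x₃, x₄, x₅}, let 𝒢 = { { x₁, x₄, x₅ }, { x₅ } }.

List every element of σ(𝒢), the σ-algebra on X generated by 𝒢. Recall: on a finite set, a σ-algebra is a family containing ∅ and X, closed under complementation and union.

Take S₀ = 𝒢 ∪ {∅, X} = { ∅, { x₅ }, { x₁, x₄, x₅ }, X }.
Step 1: 2 new —
  { x₂, x₃ }  = ᶜ of { x₁, x₄, x₅ }
  { x₁, x₂, x₃, x₄ }  = ᶜ of { x₅ }
Step 2: +1 →
  { x₂, x₃, x₅ }  = { x₂, x₃ } ∪ { x₅ }
Step 3 (1 new):
  { x₁, x₄ }  = ᶜ of { x₂, x₃, x₅ }
Step 4: already closed under ᶜ and ∪.

σ(𝒢) = { ∅, { x₅ }, { x₁, x₄ }, { x₂, x₃ }, { x₁, x₄, x₅ }, { x₂, x₃, x₅ }, { x₁, x₂, x₃, x₄ }, X }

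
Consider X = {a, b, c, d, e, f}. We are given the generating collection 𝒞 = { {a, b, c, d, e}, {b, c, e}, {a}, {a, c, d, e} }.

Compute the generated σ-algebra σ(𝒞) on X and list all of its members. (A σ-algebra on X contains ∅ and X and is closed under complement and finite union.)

σ(𝒞) = { {}, {a}, {b}, {d}, {f}, {a, b}, {a, d}, {a, f}, {b, d}, {b, f}, {c, e}, {d, f}, {a, b, d}, {a, b, f}, {a, c, e}, {a, d, f}, {b, c, e}, {b, d, f}, {c, d, e}, {c, e, f}, {a, b, c, e}, {a, b, d, f}, {a, c, d, e}, {a, c, e, f}, {b, c, d, e}, {b, c, e, f}, {c, d, e, f}, {a, b, c, d, e}, {a, b, c, e, f}, {a, c, d, e, f}, {b, c, d, e, f}, X }

Working:
Seed the family with 𝒞 together with ∅ and X: { {}, {a}, {b, c, e}, {a, c, d, e}, {a, b, c, d, e}, X }.
Step 1 adds 5:
  {f}  = complement {a, b, c, d, e}
  {b, f}  = complement {a, c, d, e}
  {a, d, f}  = complement {b, c, e}
  {a, b, c, e}  = {b, c, e} ∪ {a}
  {b, c, d, e, f}  = complement {a}
  (now 11)
Step 2 adds 7:
  {a, f}  = {f} ∪ {a}
  {d, f}  = complement {a, b, c, e}
  {a, b, f}  = {b, f} ∪ {a}
  {a, b, d, f}  = {b, f} ∪ {a, d, f}
  {b, c, e, f}  = {b, f} ∪ {b, c, e}
  {a, b, c, e, f}  = {b, f} ∪ {a, b, c, e}
  {a, c, d, e, f}  = {a, d, f} ∪ {a, c, d, e}
  (now 18)
Step 3: 7 new —
  {b}  = complement {a, c, d, e, f}
  {d}  = complement {a, b, c, e, f}
  {a, d}  = complement {b, c, e, f}
  {c, e}  = complement {a, b, d, f}
  {b, d, f}  = {b, f} ∪ {d, f}
  {c, d, e}  = complement {a, b, f}
  {b, c, d, e}  = complement {a, f}
  (now 25)
Step 4 (7 new):
  {a, b}  = {a} ∪ {b}
  {b, d}  = {b} ∪ {d}
  {a, b, d}  = {b} ∪ {a, d}
  {a, c, e}  = complement {b, d, f}
  {c, e, f}  = {f} ∪ {c, e}
  {a, c, e, f}  = {a, f} ∪ {c, e}
  {c, d, e, f}  = {c, d, e} ∪ {f}
  (now 32)
Step 5: stable.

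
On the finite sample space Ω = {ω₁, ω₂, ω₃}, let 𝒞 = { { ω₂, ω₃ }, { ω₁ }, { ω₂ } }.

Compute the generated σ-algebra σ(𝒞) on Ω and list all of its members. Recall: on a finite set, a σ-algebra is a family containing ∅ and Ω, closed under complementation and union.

σ(𝒞) (8 sets): { ∅, { ω₁ }, { ω₂ }, { ω₃ }, { ω₁, ω₂ }, { ω₁, ω₃ }, { ω₂, ω₃ }, Ω }

Check:
Initial family (5 sets): { ∅, { ω₁ }, { ω₂ }, { ω₂, ω₃ }, Ω }.
Iteration 1: 2 new —
  { ω₁, ω₂ }  = { ω₂ } ∪ { ω₁ }
  { ω₁, ω₃ }  = { ω₂ }ᶜ
  — 7 sets.
Iteration 2 adds 1:
  { ω₃ }  = { ω₁, ω₂ }ᶜ
  — 8 sets.
Iteration 3 adds nothing — fixpoint reached.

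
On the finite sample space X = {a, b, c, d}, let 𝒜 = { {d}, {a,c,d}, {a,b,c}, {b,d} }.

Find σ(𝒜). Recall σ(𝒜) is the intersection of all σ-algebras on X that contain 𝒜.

Begin from { ∅, {d}, {b,d}, {a,b,c}, {a,c,d}, X } (that is, 𝒜 plus ∅ and X).
Pass 1: +2 →
  {b}  = ᶜ of {a,c,d}
  {a,c}  = ᶜ of {b,d}
  — 8 sets.
Pass 2 adds nothing — fixpoint reached.

Therefore σ(𝒜) = { ∅, {b}, {d}, {a,c}, {b,d}, {a,b,c}, {a,c,d}, X } (|σ(𝒜)| = 8).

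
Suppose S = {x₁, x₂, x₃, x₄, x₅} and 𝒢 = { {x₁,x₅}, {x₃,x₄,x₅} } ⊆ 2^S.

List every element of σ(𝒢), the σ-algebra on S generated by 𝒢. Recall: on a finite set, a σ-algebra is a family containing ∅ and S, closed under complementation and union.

Seed the family with 𝒢 together with ∅ and S: { ∅, {x₁,x₅}, {x₃,x₄,x₅}, S }.
Step 1: +3 →
  {x₁,x₂}  = ᶜ of {x₃,x₄,x₅}
  {x₂,x₃,x₄}  = ᶜ of {x₁,x₅}
  {x₁,x₃,x₄,x₅}  = {x₃,x₄,x₅} ∪ {x₁,x₅}
  |family| = 7
Step 2 adds 4:
  {x₂}  = ᶜ of {x₁,x₃,x₄,x₅}
  {x₁,x₂,x₅}  = {x₁,x₂} ∪ {x₁,x₅}
  {x₁,x₂,x₃,x₄}  = {x₂,x₃,x₄} ∪ {x₁,x₂}
  {x₂,x₃,x₄,x₅}  = {x₃,x₄,x₅} ∪ {x₂,x₃,x₄}
  |family| = 11
Step 3 adds 3:
  {x₁}  = ᶜ of {x₂,x₃,x₄,x₅}
  {x₅}  = ᶜ of {x₁,x₂,x₃,x₄}
  {x₃,x₄}  = ᶜ of {x₁,x₂,x₅}
  |family| = 14
Step 4 adds 2:
  {x₂,x₅}  = {x₂} ∪ {x₅}
  {x₁,x₃,x₄}  = {x₃,x₄} ∪ {x₁}
  |family| = 16
Step 5: closed — nothing new.

σ(𝒢) = { ∅, {x₁}, {x₂}, {x₅}, {x₁,x₂}, {x₁,x₅}, {x₂,x₅}, {x₃,x₄}, {x₁,x₂,x₅}, {x₁,x₃,x₄}, {x₂,x₃,x₄}, {x₃,x₄,x₅}, {x₁,x₂,x₃,x₄}, {x₁,x₃,x₄,x₅}, {x₂,x₃,x₄,x₅}, S }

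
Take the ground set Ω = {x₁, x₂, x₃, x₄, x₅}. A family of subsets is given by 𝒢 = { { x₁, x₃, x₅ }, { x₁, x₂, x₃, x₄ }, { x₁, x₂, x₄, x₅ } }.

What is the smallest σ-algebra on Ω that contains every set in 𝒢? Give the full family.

Answer: σ(𝒢) = { {  }, { x₁ }, { x₃ }, { x₅ }, { x₁, x₃ }, { x₁, x₅ }, { x₂, x₄ }, { x₃, x₅ }, { x₁, x₂, x₄ }, { x₁, x₃, x₅ }, { x₂, x₃, x₄ }, { x₂, x₄, x₅ }, { x₁, x₂, x₃, x₄ }, { x₁, x₂, x₄, x₅ }, { x₂, x₃, x₄, x₅ }, Ω }

Derivation:
Begin from { {  }, { x₁, x₃, x₅ }, { x₁, x₂, x₃, x₄ }, { x₁, x₂, x₄, x₅ }, Ω } (that is, 𝒢 plus ∅ and Ω).
Pass 1: 3 new —
  { x₃ }  = complement { x₁, x₂, x₄, x₅ }
  { x₅ }  = complement { x₁, x₂, x₃, x₄ }
  { x₂, x₄ }  = complement { x₁, x₃, x₅ }
Pass 2 adds 3:
  { x₃, x₅ }  = { x₃ } ∪ { x₅ }
  { x₂, x₃, x₄ }  = { x₃ } ∪ { x₂, x₄ }
  { x₂, x₄, x₅ }  = { x₂, x₄ } ∪ { x₅ }
Pass 3. New:
  { x₁, x₃ }  = complement { x₂, x₄, x₅ }
  { x₁, x₅ }  = complement { x₂, x₃, x₄ }
  { x₁, x₂, x₄ }  = complement { x₃, x₅ }
  { x₂, x₃, x₄, x₅ }  = { x₃ } ∪ { x₂, x₄, x₅ }
Pass 4 adds 1:
  { x₁ }  = complement { x₂, x₃, x₄, x₅ }
Pass 5: closed — nothing new.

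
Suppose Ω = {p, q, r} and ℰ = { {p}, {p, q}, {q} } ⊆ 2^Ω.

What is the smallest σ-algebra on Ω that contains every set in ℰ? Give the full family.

Seed the family with ℰ together with ∅ and Ω: { {}, {p}, {q}, {p, q}, Ω }.
Round 1. New:
  {r}  = complement {p, q}
  {p, r}  = complement {q}
  {q, r}  = complement {p}
  — 8 sets.
Round 2: stable.

σ(ℰ) = { {}, {p}, {q}, {r}, {p, q}, {p, r}, {q, r}, Ω }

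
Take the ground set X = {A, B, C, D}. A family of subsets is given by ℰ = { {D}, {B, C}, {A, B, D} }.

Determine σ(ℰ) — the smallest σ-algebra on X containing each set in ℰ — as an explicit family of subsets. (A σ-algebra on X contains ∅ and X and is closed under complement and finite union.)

σ(ℰ) (16 sets): { ∅, {A}, {B}, {C}, {D}, {A, B}, {A, C}, {A, D}, {B, C}, {B, D}, {C, D}, {A, B, C}, {A, B, D}, {A, C, D}, {B, C, D}, X }

Check:
Initial family (5 sets): { ∅, {D}, {B, C}, {A, B, D}, X }.
Iteration 1: +4 →
  {C}  = complement {A, B, D}
  {A, D}  = complement {B, C}
  {A, B, C}  = complement {D}
  {B, C, D}  = {B, C} ∪ {D}
  |family| = 9
Iteration 2: 3 new —
  {A}  = complement {B, C, D}
  {C, D}  = {C} ∪ {D}
  {A, C, D}  = {C} ∪ {A, D}
  |family| = 12
Iteration 3: 3 new —
  {B}  = complement {A, C, D}
  {A, B}  = complement {C, D}
  {A, C}  = {C} ∪ {A}
  |family| = 15
Iteration 4. New:
  {B, D}  = complement {A, C}
  |family| = 16
Iteration 5: closed — nothing new.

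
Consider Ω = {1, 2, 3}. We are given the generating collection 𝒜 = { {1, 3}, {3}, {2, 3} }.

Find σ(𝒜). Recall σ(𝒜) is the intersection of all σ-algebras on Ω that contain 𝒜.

Initial family (5 sets): { {}, {3}, {1, 3}, {2, 3}, Ω }.
Step 1. New:
  {1}  = Ω∖{2, 3}
  {2}  = Ω∖{1, 3}
  {1, 2}  = Ω∖{3}
  (now 8)
Step 2: closed — nothing new.

Hence σ(𝒜) has 8 members: { {}, {1}, {2}, {3}, {1, 2}, {1, 3}, {2, 3}, Ω }.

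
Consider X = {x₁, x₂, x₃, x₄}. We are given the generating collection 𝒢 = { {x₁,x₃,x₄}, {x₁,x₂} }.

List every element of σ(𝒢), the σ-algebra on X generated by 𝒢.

Begin from { {}, {x₁,x₂}, {x₁,x₃,x₄}, X } (that is, 𝒢 plus ∅ and X).
Step 1 (2 new):
  {x₂}  = X∖{x₁,x₃,x₄}
  {x₃,x₄}  = X∖{x₁,x₂}
  [6 total]
Step 2: +1 →
  {x₂,x₃,x₄}  = {x₃,x₄} ∪ {x₂}
  [7 total]
Step 3. New:
  {x₁}  = X∖{x₂,x₃,x₄}
  [8 total]
Step 4: already closed under ᶜ and ∪.

σ(𝒢) = { {}, {x₁}, {x₂}, {x₁,x₂}, {x₃,x₄}, {x₁,x₃,x₄}, {x₂,x₃,x₄}, X }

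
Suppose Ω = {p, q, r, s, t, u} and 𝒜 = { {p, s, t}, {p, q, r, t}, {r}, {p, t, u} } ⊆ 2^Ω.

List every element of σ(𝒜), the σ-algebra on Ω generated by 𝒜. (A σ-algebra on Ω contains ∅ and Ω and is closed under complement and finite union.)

Answer: σ(𝒜) = { ∅, {q}, {r}, {s}, {u}, {p, t}, {q, r}, {q, s}, {q, u}, {r, s}, {r, u}, {s, u}, {p, q, t}, {p, r, t}, {p, s, t}, {p, t, u}, {q, r, s}, {q, r, u}, {q, s, u}, {r, s, u}, {p, q, r, t}, {p, q, s, t}, {p, q, t, u}, {p, r, s, t}, {p, r, t, u}, {p, s, t, u}, {q, r, s, u}, {p, q, r, s, t}, {p, q, r, t, u}, {p, q, s, t, u}, {p, r, s, t, u}, Ω }

Derivation:
Take S₀ = 𝒜 ∪ {∅, Ω} = { ∅, {r}, {p, s, t}, {p, t, u}, {p, q, r, t}, Ω }.
Round 1: 9 new —
  {s, u}  = Ω∖{p, q, r, t}
  {q, r, s}  = Ω∖{p, t, u}
  {q, r, u}  = Ω∖{p, s, t}
  {p, r, s, t}  = {p, s, t} ∪ {r}
  {p, r, t, u}  = {r} ∪ {p, t, u}
  {p, s, t, u}  = {p, s, t} ∪ {p, t, u}
  {p, q, r, s, t}  = {p, s, t} ∪ {p, q, r, t}
  {p, q, r, t, u}  = {p, t, u} ∪ {p, q, r, t}
  {p, q, s, t, u}  = Ω∖{r}
  (now 15)
Round 2 (8 new):
  {s}  = Ω∖{p, q, r, t, u}
  {u}  = Ω∖{p, q, r, s, t}
  {q, r}  = Ω∖{p, s, t, u}
  {q, s}  = Ω∖{p, r, t, u}
  {q, u}  = Ω∖{p, r, s, t}
  {r, s, u}  = {r} ∪ {s, u}
  {q, r, s, u}  = {q, r, s} ∪ {q, r, u}
  {p, r, s, t, u}  = {p, s, t} ∪ {p, r, t, u}
  (now 23)
Round 3 (8 new):
  {q}  = Ω∖{p, r, s, t, u}
  {p, t}  = Ω∖{q, r, s, u}
  {r, s}  = {r} ∪ {s}
  {r, u}  = {u} ∪ {r}
  {p, q, t}  = Ω∖{r, s, u}
  {q, s, u}  = {s, u} ∪ {q, s}
  {p, q, s, t}  = {q, s} ∪ {p, s, t}
  {p, q, t, u}  = {p, t, u} ∪ {q, u}
  (now 31)
Round 4: +1 →
  {p, r, t}  = Ω∖{q, s, u}
  (now 32)
Round 5 adds nothing — fixpoint reached.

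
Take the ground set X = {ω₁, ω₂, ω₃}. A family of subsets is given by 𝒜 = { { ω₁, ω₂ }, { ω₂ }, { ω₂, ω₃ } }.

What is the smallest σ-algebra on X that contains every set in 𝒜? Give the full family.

Start: 𝒜 ∪ {∅, X} = { {}, { ω₂ }, { ω₁, ω₂ }, { ω₂, ω₃ }, X }.
Step 1 (3 new):
  { ω₁ }  = complement { ω₂, ω₃ }
  { ω₃ }  = complement { ω₁, ω₂ }
  { ω₁, ω₃ }  = complement { ω₂ }
Step 2: already closed under ᶜ and ∪.

σ(𝒜) = { {}, { ω₁ }, { ω₂ }, { ω₃ }, { ω₁, ω₂ }, { ω₁, ω₃ }, { ω₂, ω₃ }, X }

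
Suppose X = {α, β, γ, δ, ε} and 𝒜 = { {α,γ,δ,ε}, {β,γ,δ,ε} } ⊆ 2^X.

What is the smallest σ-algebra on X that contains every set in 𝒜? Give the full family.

|σ(𝒜)| = 8.  σ(𝒜) = { {}, {α}, {β}, {α,β}, {γ,δ,ε}, {α,γ,δ,ε}, {β,γ,δ,ε}, X }

Check:
Initial family (4 sets): { {}, {α,γ,δ,ε}, {β,γ,δ,ε}, X }.
Iteration 1: 2 new —
  {α}  = complement {β,γ,δ,ε}
  {β}  = complement {α,γ,δ,ε}
  (now 6)
Iteration 2. New:
  {α,β}  = {β} ∪ {α}
  (now 7)
Iteration 3: 1 new —
  {γ,δ,ε}  = complement {α,β}
  (now 8)
Iteration 4: already closed under ᶜ and ∪.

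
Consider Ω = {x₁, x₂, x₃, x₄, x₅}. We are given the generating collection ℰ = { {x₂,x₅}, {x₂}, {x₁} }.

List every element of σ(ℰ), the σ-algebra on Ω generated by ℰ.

σ(ℰ) = { {}, {x₁}, {x₂}, {x₅}, {x₁,x₂}, {x₁,x₅}, {x₂,x₅}, {x₃,x₄}, {x₁,x₂,x₅}, {x₁,x₃,x₄}, {x₂,x₃,x₄}, {x₃,x₄,x₅}, {x₁,x₂,x₃,x₄}, {x₁,x₃,x₄,x₅}, {x₂,x₃,x₄,x₅}, Ω }

Working:
Begin from { {}, {x₁}, {x₂}, {x₂,x₅}, Ω } (that is, ℰ plus ∅ and Ω).
Pass 1. New:
  {x₁,x₂}  = {x₂} ∪ {x₁}
  {x₁,x₂,x₅}  = {x₂,x₅} ∪ {x₁}
  {x₁,x₃,x₄}  = complement {x₂,x₅}
  {x₁,x₃,x₄,x₅}  = complement {x₂}
  {x₂,x₃,x₄,x₅}  = complement {x₁}
  [10 total]
Pass 2. New:
  {x₃,x₄}  = complement {x₁,x₂,x₅}
  {x₃,x₄,x₅}  = complement {x₁,x₂}
  {x₁,x₂,x₃,x₄}  = {x₁,x₂} ∪ {x₁,x₃,x₄}
  [13 total]
Pass 3: +2 →
  {x₅}  = complement {x₁,x₂,x₃,x₄}
  {x₂,x₃,x₄}  = {x₃,x₄} ∪ {x₂}
  [15 total]
Pass 4 adds 1:
  {x₁,x₅}  = complement {x₂,x₃,x₄}
  [16 total]
Pass 5: no new sets; the family is a σ-algebra.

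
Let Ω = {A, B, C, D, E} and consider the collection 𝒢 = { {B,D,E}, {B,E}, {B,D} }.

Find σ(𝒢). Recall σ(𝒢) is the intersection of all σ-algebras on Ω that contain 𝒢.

Begin from { {}, {B,D}, {B,E}, {B,D,E}, Ω } (that is, 𝒢 plus ∅ and Ω).
Pass 1 adds 3:
  {A,C}  = {B,D,E}ᶜ
  {A,C,D}  = {B,E}ᶜ
  {A,C,E}  = {B,D}ᶜ
  |family| = 8
Pass 2 adds 3:
  {A,B,C,D}  = {A,C,D} ∪ {B,D}
  {A,B,C,E}  = {A,C,E} ∪ {B,E}
  {A,C,D,E}  = {A,C,E} ∪ {A,C,D}
  |family| = 11
Pass 3: +3 →
  {B}  = {A,C,D,E}ᶜ
  {D}  = {A,B,C,E}ᶜ
  {E}  = {A,B,C,D}ᶜ
  |family| = 14
Pass 4 adds 2:
  {D,E}  = {D} ∪ {E}
  {A,B,C}  = {A,C} ∪ {B}
  |family| = 16
Pass 5: no new sets; the family is a σ-algebra.

σ(𝒢) = { {}, {B}, {D}, {E}, {A,C}, {B,D}, {B,E}, {D,E}, {A,B,C}, {A,C,D}, {A,C,E}, {B,D,E}, {A,B,C,D}, {A,B,C,E}, {A,C,D,E}, Ω }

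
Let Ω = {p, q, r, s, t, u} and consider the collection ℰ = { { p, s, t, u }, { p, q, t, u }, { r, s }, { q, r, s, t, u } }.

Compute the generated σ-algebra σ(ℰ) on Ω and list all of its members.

Answer: σ(ℰ) = { {  }, { p }, { q }, { r }, { s }, { p, q }, { p, r }, { p, s }, { q, r }, { q, s }, { r, s }, { t, u }, { p, q, r }, { p, q, s }, { p, r, s }, { p, t, u }, { q, r, s }, { q, t, u }, { r, t, u }, { s, t, u }, { p, q, r, s }, { p, q, t, u }, { p, r, t, u }, { p, s, t, u }, { q, r, t, u }, { q, s, t, u }, { r, s, t, u }, { p, q, r, t, u }, { p, q, s, t, u }, { p, r, s, t, u }, { q, r, s, t, u }, Ω }

Derivation:
Begin from { {  }, { r, s }, { p, q, t, u }, { p, s, t, u }, { q, r, s, t, u }, Ω } (that is, ℰ plus ∅ and Ω).
Iteration 1. New:
  { p }  = Ω∖{ q, r, s, t, u }
  { q, r }  = Ω∖{ p, s, t, u }
  { p, q, s, t, u }  = { p, s, t, u } ∪ { p, q, t, u }
  { p, r, s, t, u }  = { r, s } ∪ { p, s, t, u }
  [10 total]
Iteration 2 (6 new):
  { q }  = Ω∖{ p, r, s, t, u }
  { r }  = Ω∖{ p, q, s, t, u }
  { p, q, r }  = { q, r } ∪ { p }
  { p, r, s }  = { r, s } ∪ { p }
  { q, r, s }  = { r, s } ∪ { q, r }
  { p, q, r, t, u }  = { q, r } ∪ { p, q, t, u }
  [16 total]
Iteration 3 (7 new):
  { s }  = Ω∖{ p, q, r, t, u }
  { p, q }  = { q } ∪ { p }
  { p, r }  = { r } ∪ { p }
  { p, t, u }  = Ω∖{ q, r, s }
  { q, t, u }  = Ω∖{ p, r, s }
  { s, t, u }  = Ω∖{ p, q, r }
  { p, q, r, s }  = { r, s } ∪ { p, q, r }
  [23 total]
Iteration 4: 8 new —
  { p, s }  = { p } ∪ { s }
  { q, s }  = { q } ∪ { s }
  { t, u }  = Ω∖{ p, q, r, s }
  { p, q, s }  = { p, q } ∪ { s }
  { p, r, t, u }  = { r } ∪ { p, t, u }
  { q, r, t, u }  = { q, t, u } ∪ { r }
  { q, s, t, u }  = Ω∖{ p, r }
  { r, s, t, u }  = Ω∖{ p, q }
  [31 total]
Iteration 5: +1 →
  { r, t, u }  = Ω∖{ p, q, s }
  [32 total]
Iteration 6: closed — nothing new.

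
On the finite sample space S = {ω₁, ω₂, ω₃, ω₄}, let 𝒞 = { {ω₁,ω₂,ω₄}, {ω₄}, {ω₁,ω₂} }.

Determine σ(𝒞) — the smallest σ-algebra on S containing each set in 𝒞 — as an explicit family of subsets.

σ(𝒞) (8 sets): { {}, {ω₃}, {ω₄}, {ω₁,ω₂}, {ω₃,ω₄}, {ω₁,ω₂,ω₃}, {ω₁,ω₂,ω₄}, S }

Trace:
Take S₀ = 𝒞 ∪ {∅, S} = { {}, {ω₄}, {ω₁,ω₂}, {ω₁,ω₂,ω₄}, S }.
Iteration 1: +3 →
  {ω₃}  = {ω₁,ω₂,ω₄}ᶜ
  {ω₃,ω₄}  = {ω₁,ω₂}ᶜ
  {ω₁,ω₂,ω₃}  = {ω₄}ᶜ
  — 8 sets.
Iteration 2 adds nothing — fixpoint reached.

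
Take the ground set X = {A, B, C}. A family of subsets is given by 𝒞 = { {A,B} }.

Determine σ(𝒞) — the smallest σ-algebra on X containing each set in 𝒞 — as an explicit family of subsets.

|σ(𝒞)| = 4.  σ(𝒞) = { ∅, {C}, {A,B}, X }

Check:
Initial family (3 sets): { ∅, {A,B}, X }.
Step 1 adds 1:
  {C}  = X∖{A,B}
  [4 total]
Step 2: already closed under ᶜ and ∪.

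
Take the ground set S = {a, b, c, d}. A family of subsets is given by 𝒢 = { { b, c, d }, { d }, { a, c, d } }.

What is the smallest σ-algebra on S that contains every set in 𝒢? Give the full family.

Answer: σ(𝒢) = { ∅, { a }, { b }, { c }, { d }, { a, b }, { a, c }, { a, d }, { b, c }, { b, d }, { c, d }, { a, b, c }, { a, b, d }, { a, c, d }, { b, c, d }, S }

Derivation:
Take S₀ = 𝒢 ∪ {∅, S} = { ∅, { d }, { a, c, d }, { b, c, d }, S }.
Pass 1 (3 new):
  { a }  = ᶜ of { b, c, d }
  { b }  = ᶜ of { a, c, d }
  { a, b, c }  = ᶜ of { d }
Pass 2: 3 new —
  { a, b }  = { b } ∪ { a }
  { a, d }  = { d } ∪ { a }
  { b, d }  = { d } ∪ { b }
Pass 3: 4 new —
  { a, c }  = ᶜ of { b, d }
  { b, c }  = ᶜ of { a, d }
  { c, d }  = ᶜ of { a, b }
  { a, b, d }  = { a, d } ∪ { a, b }
Pass 4 adds 1:
  { c }  = ᶜ of { a, b, d }
Pass 5 adds nothing — fixpoint reached.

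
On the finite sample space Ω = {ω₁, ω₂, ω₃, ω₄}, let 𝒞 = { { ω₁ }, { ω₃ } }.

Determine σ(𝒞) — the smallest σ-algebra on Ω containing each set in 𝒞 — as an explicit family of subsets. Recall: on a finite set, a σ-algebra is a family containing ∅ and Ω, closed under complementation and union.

Initial family (4 sets): { {  }, { ω₁ }, { ω₃ }, Ω }.
Iteration 1 (3 new):
  { ω₁, ω₃ }  = { ω₃ } ∪ { ω₁ }
  { ω₁, ω₂, ω₄ }  = ᶜ of { ω₃ }
  { ω₂, ω₃, ω₄ }  = ᶜ of { ω₁ }
  [7 total]
Iteration 2: +1 →
  { ω₂, ω₄ }  = ᶜ of { ω₁, ω₃ }
  [8 total]
Iteration 3: no new sets; the family is a σ-algebra.

Hence σ(𝒞) has 8 members: { {  }, { ω₁ }, { ω₃ }, { ω₁, ω₃ }, { ω₂, ω₄ }, { ω₁, ω₂, ω₄ }, { ω₂, ω₃, ω₄ }, Ω }.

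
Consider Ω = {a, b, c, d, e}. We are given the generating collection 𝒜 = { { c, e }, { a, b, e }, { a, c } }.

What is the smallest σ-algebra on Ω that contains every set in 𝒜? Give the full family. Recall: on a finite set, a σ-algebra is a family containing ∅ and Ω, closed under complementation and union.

σ(𝒜) (32 sets): { {  }, { a }, { b }, { c }, { d }, { e }, { a, b }, { a, c }, { a, d }, { a, e }, { b, c }, { b, d }, { b, e }, { c, d }, { c, e }, { d, e }, { a, b, c }, { a, b, d }, { a, b, e }, { a, c, d }, { a, c, e }, { a, d, e }, { b, c, d }, { b, c, e }, { b, d, e }, { c, d, e }, { a, b, c, d }, { a, b, c, e }, { a, b, d, e }, { a, c, d, e }, { b, c, d, e }, Ω }

Derivation:
Take S₀ = 𝒜 ∪ {∅, Ω} = { {  }, { a, c }, { c, e }, { a, b, e }, Ω }.
Iteration 1: 5 new —
  { c, d }  = Ω∖{ a, b, e }
  { a, b, d }  = Ω∖{ c, e }
  { a, c, e }  = { a, c } ∪ { c, e }
  { b, d, e }  = Ω∖{ a, c }
  { a, b, c, e }  = { a, b, e } ∪ { a, c }
  [10 total]
Iteration 2 adds 8:
  { d }  = Ω∖{ a, b, c, e }
  { b, d }  = Ω∖{ a, c, e }
  { a, c, d }  = { c, d } ∪ { a, c }
  { c, d, e }  = { c, d } ∪ { c, e }
  { a, b, c, d }  = { c, d } ∪ { a, b, d }
  { a, b, d, e }  = { a, b, d } ∪ { a, b, e }
  { a, c, d, e }  = { c, d } ∪ { a, c, e }
  { b, c, d, e }  = { c, d } ∪ { b, d, e }
  [18 total]
Iteration 3. New:
  { a }  = Ω∖{ b, c, d, e }
  { b }  = Ω∖{ a, c, d, e }
  { c }  = Ω∖{ a, b, d, e }
  { e }  = Ω∖{ a, b, c, d }
  { a, b }  = Ω∖{ c, d, e }
  { b, e }  = Ω∖{ a, c, d }
  { b, c, d }  = { c, d } ∪ { b, d }
  [25 total]
Iteration 4: +6 →
  { a, d }  = { d } ∪ { a }
  { a, e }  = Ω∖{ b, c, d }
  { b, c }  = { b } ∪ { c }
  { d, e }  = { e } ∪ { d }
  { a, b, c }  = { a, b } ∪ { c }
  { b, c, e }  = { b, e } ∪ { c }
  [31 total]
Iteration 5: +1 →
  { a, d, e }  = Ω∖{ b, c }
  [32 total]
After Iteration 6 the family is unchanged; done.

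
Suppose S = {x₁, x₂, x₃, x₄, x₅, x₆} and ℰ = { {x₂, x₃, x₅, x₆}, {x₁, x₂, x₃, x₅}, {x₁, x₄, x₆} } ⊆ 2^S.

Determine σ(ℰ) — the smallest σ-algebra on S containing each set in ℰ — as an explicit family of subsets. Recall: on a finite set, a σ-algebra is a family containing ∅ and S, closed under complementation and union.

Initial family (5 sets): { {}, {x₁, x₄, x₆}, {x₁, x₂, x₃, x₅}, {x₂, x₃, x₅, x₆}, S }.
Round 1: +4 →
  {x₁, x₄}  = S∖{x₂, x₃, x₅, x₆}
  {x₄, x₆}  = S∖{x₁, x₂, x₃, x₅}
  {x₂, x₃, x₅}  = S∖{x₁, x₄, x₆}
  {x₁, x₂, x₃, x₅, x₆}  = {x₁, x₂, x₃, x₅} ∪ {x₂, x₃, x₅, x₆}
  (now 9)
Round 2: 3 new —
  {x₄}  = S∖{x₁, x₂, x₃, x₅, x₆}
  {x₁, x₂, x₃, x₄, x₅}  = {x₂, x₃, x₅} ∪ {x₁, x₄}
  {x₂, x₃, x₄, x₅, x₆}  = {x₂, x₃, x₅} ∪ {x₄, x₆}
  (now 12)
Round 3 adds 3:
  {x₁}  = S∖{x₂, x₃, x₄, x₅, x₆}
  {x₆}  = S∖{x₁, x₂, x₃, x₄, x₅}
  {x₂, x₃, x₄, x₅}  = {x₂, x₃, x₅} ∪ {x₄}
  (now 15)
Round 4: 1 new —
  {x₁, x₆}  = S∖{x₂, x₃, x₄, x₅}
  (now 16)
Round 5: already closed under ᶜ and ∪.

Hence σ(ℰ) has 16 members: { {}, {x₁}, {x₄}, {x₆}, {x₁, x₄}, {x₁, x₆}, {x₄, x₆}, {x₁, x₄, x₆}, {x₂, x₃, x₅}, {x₁, x₂, x₃, x₅}, {x₂, x₃, x₄, x₅}, {x₂, x₃, x₅, x₆}, {x₁, x₂, x₃, x₄, x₅}, {x₁, x₂, x₃, x₅, x₆}, {x₂, x₃, x₄, x₅, x₆}, S }.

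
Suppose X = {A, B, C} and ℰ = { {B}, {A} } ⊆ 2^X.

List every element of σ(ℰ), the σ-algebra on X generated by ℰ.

Answer: σ(ℰ) = { ∅, {A}, {B}, {C}, {A,B}, {A,C}, {B,C}, X }

Derivation:
Initial family (4 sets): { ∅, {A}, {B}, X }.
Step 1: 3 new —
  {A,B}  = {B} ∪ {A}
  {A,C}  = X∖{B}
  {B,C}  = X∖{A}
  [7 total]
Step 2 (1 new):
  {C}  = X∖{A,B}
  [8 total]
After Step 3 the family is unchanged; done.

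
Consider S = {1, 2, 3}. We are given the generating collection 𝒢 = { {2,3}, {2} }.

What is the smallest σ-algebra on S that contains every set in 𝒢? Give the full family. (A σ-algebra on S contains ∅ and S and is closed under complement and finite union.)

Start: 𝒢 ∪ {∅, S} = { {}, {2}, {2,3}, S }.
Step 1: +2 →
  {1}  = ᶜ of {2,3}
  {1,3}  = ᶜ of {2}
  — 6 sets.
Step 2: +1 →
  {1,2}  = {2} ∪ {1}
  — 7 sets.
Step 3 adds 1:
  {3}  = ᶜ of {1,2}
  — 8 sets.
Step 4: stable.

σ(𝒢) = { {}, {1}, {2}, {3}, {1,2}, {1,3}, {2,3}, S }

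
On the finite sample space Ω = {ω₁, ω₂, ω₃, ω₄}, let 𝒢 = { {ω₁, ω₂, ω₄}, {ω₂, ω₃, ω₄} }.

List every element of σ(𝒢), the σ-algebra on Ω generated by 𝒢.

Seed the family with 𝒢 together with ∅ and Ω: { {}, {ω₁, ω₂, ω₄}, {ω₂, ω₃, ω₄}, Ω }.
Round 1. New:
  {ω₁}  = complement {ω₂, ω₃, ω₄}
  {ω₃}  = complement {ω₁, ω₂, ω₄}
Round 2 (1 new):
  {ω₁, ω₃}  = {ω₃} ∪ {ω₁}
Round 3 adds 1:
  {ω₂, ω₄}  = complement {ω₁, ω₃}
Round 4: no new sets; the family is a σ-algebra.

|σ(𝒢)| = 8.  σ(𝒢) = { {}, {ω₁}, {ω₃}, {ω₁, ω₃}, {ω₂, ω₄}, {ω₁, ω₂, ω₄}, {ω₂, ω₃, ω₄}, Ω }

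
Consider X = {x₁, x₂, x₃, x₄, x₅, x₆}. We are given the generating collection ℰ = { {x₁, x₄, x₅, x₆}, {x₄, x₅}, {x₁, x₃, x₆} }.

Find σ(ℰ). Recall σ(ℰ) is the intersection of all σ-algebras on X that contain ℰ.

σ(ℰ) = { ∅, {x₂}, {x₃}, {x₁, x₆}, {x₂, x₃}, {x₄, x₅}, {x₁, x₂, x₆}, {x₁, x₃, x₆}, {x₂, x₄, x₅}, {x₃, x₄, x₅}, {x₁, x₂, x₃, x₆}, {x₁, x₄, x₅, x₆}, {x₂, x₃, x₄, x₅}, {x₁, x₂, x₄, x₅, x₆}, {x₁, x₃, x₄, x₅, x₆}, X }

Working:
Take S₀ = ℰ ∪ {∅, X} = { ∅, {x₄, x₅}, {x₁, x₃, x₆}, {x₁, x₄, x₅, x₆}, X }.
Step 1 adds 4:
  {x₂, x₃}  = X∖{x₁, x₄, x₅, x₆}
  {x₂, x₄, x₅}  = X∖{x₁, x₃, x₆}
  {x₁, x₂, x₃, x₆}  = X∖{x₄, x₅}
  {x₁, x₃, x₄, x₅, x₆}  = {x₄, x₅} ∪ {x₁, x₃, x₆}
Step 2 adds 3:
  {x₂}  = X∖{x₁, x₃, x₄, x₅, x₆}
  {x₂, x₃, x₄, x₅}  = {x₄, x₅} ∪ {x₂, x₃}
  {x₁, x₂, x₄, x₅, x₆}  = {x₁, x₄, x₅, x₆} ∪ {x₂, x₄, x₅}
Step 3 adds 2:
  {x₃}  = X∖{x₁, x₂, x₄, x₅, x₆}
  {x₁, x₆}  = X∖{x₂, x₃, x₄, x₅}
Step 4: +2 →
  {x₁, x₂, x₆}  = {x₁, x₆} ∪ {x₂}
  {x₃, x₄, x₅}  = {x₄, x₅} ∪ {x₃}
Step 5: no new sets; the family is a σ-algebra.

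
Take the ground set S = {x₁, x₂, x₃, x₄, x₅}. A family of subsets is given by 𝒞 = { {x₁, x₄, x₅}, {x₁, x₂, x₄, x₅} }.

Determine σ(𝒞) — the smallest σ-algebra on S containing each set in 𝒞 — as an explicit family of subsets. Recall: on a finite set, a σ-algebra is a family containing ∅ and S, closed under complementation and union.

|σ(𝒞)| = 8.  σ(𝒞) = { {}, {x₂}, {x₃}, {x₂, x₃}, {x₁, x₄, x₅}, {x₁, x₂, x₄, x₅}, {x₁, x₃, x₄, x₅}, S }

Check:
Take S₀ = 𝒞 ∪ {∅, S} = { {}, {x₁, x₄, x₅}, {x₁, x₂, x₄, x₅}, S }.
Pass 1. New:
  {x₃}  = complement {x₁, x₂, x₄, x₅}
  {x₂, x₃}  = complement {x₁, x₄, x₅}
  — 6 sets.
Pass 2: 1 new —
  {x₁, x₃, x₄, x₅}  = {x₁, x₄, x₅} ∪ {x₃}
  — 7 sets.
Pass 3: 1 new —
  {x₂}  = complement {x₁, x₃, x₄, x₅}
  — 8 sets.
Pass 4: already closed under ᶜ and ∪.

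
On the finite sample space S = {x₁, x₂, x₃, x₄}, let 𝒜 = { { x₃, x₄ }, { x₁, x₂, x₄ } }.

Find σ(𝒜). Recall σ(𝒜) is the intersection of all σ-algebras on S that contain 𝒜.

Initial family (4 sets): { {  }, { x₃, x₄ }, { x₁, x₂, x₄ }, S }.
Round 1 (2 new):
  { x₃ }  = ᶜ of { x₁, x₂, x₄ }
  { x₁, x₂ }  = ᶜ of { x₃, x₄ }
Round 2 adds 1:
  { x₁, x₂, x₃ }  = { x₃ } ∪ { x₁, x₂ }
Round 3. New:
  { x₄ }  = ᶜ of { x₁, x₂, x₃ }
Round 4: no new sets; the family is a σ-algebra.

σ(𝒜) = { {  }, { x₃ }, { x₄ }, { x₁, x₂ }, { x₃, x₄ }, { x₁, x₂, x₃ }, { x₁, x₂, x₄ }, S }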